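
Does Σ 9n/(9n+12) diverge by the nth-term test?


lim(n→∞) 9n/(9n+12) = 9/9 = 1  (divide numerator and denominator by n)
lim aₙ = 1 ≠ 0 → series DIVERGES

Diverges (lim aₙ = 1 ≠ 0)


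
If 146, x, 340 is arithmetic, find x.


AM = (146 + 340)/2 = 486/2 = 243

AM = 243


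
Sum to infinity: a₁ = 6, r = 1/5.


S∞ = a₁/(1-r) = 6/(1 - 1/5)
= 6/(4/5)
= 15/2

S∞ = 15/2


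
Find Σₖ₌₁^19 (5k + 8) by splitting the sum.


Σ(5k+8) = 5·Σk + 8·n
= 5·190 + 8·19
= 950 + 152 = 1102

Σ = 1102


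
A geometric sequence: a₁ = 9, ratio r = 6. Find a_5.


aₙ = a₁·r^(n-1)
= 9×6^4
= 9×1296
= 11664

a_5 = 11664


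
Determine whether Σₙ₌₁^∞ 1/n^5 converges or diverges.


p-series test: Σ c/n^p converges if p > 1, diverges if p ≤ 1 (constant c > 0 doesn't affect convergence).
p = 5
5 > 1 → CONVERGES

Converges (p = 5 > 1)


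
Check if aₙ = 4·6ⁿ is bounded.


aₙ = 4·6ⁿ → as n→∞, aₙ→∞ (since base 6 > 1)
No finite upper bound exists
The sequence is UNBOUNDED

Unbounded (aₙ → ∞ as n → ∞)


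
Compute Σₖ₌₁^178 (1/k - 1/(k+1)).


Telescoping: adjacent terms cancel.
= 1/1 - 1/179
= 1 - 1/179 = 178/179

Sum = 178/179


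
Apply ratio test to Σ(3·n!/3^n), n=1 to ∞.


aₙ = 3·n!/3^n
a_{n+1}/aₙ = (n+1)!/3^(n+1) × 3^n/n!  (constant 3 cancels)
= (n+1)/3
L = lim(n→∞) (n+1)/3 = ∞
L > 1 → series DIVERGES

Diverges (ratio test: L = ∞ > 1)


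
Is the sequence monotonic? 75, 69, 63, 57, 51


Differences: -6, -6, -6, -6
All differences < 0 → strictly DECREASING

Monotonically decreasing


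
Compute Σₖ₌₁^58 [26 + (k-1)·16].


aₙ = 26 + (58-1)×16 = 938
Sₙ = n(a₁+aₙ)/2 = 58×(26+938)/2
= 58×964/2 = 27956

S_58 = 27956


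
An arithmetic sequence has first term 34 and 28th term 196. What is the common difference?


d = (aₙ - a₁)/(n-1)
= (196 - 34)/(28-1)
= 162/27 = 6

d = 6


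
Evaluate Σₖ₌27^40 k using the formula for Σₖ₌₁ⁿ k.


Σₖ₌27^40 k = Σₖ₌₁^40 k − Σₖ₌₁^26 k
= 40·41/2 − 26·27/2
= 820 − 351 = 469

Σk = 469


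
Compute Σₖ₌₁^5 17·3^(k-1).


Sₙ = 17×(3^5 - 1)/(3 - 1)
= 17×(243 - 1)/2
= 17×242/2
= 2057

S_5 = 2057


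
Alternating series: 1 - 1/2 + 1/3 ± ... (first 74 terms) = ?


S = 1 - 1/2 + 1/3 - 1/4 + 1/5 - 1/6 + 1/7 - 1/8 ± ...
= 0.6864
(Full series converges to +ln(2) ≈ +0.6931)

S_74 = 0.6864


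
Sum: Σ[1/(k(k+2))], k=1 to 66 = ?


1/(k(k+2)) = (1/2)·(1/k - 1/(k+2)) (partial fractions)
Telescoping: Σ = (1/2)·(1 + 1/2 - 1/67 - 1/68) = 6699/9112

Sum = 6699/9112


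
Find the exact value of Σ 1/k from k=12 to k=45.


Σₖ₌12^45 1/k = 1/12 + 1/13 + 1/14 + ... + 1/45
= 12952600348955916409/9419588158802421600
≈ 1.3751

Sum = 12952600348955916409/9419588158802421600 ≈ 1.3751


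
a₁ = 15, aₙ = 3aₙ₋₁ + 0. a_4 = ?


Computing step by step:
a_1 = 15
a_2 = 45
a_3 = 135
a_4 = 405


a_4 = 405


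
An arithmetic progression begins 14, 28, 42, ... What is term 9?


aₙ = a₁ + (n-1)d
= 14 + (9-1)×14
= 14 + 112
= 126

a_9 = 126


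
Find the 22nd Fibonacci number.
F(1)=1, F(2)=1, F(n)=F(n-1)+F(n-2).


Fibonacci sequence: 1, 1, 2, 3, 5, 8, 13, 21, 34, 55, 89, ...
F(22) = 17711

F(22) = 17711


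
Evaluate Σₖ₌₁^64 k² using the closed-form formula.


n = 64
n(n+1)(2n+1)/6 = 64×65×129/6
= 536640/6 = 89440

Σk² = 89440


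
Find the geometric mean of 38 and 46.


GM = √(38×46) = √1748 = 41.8091

GM = 41.8091


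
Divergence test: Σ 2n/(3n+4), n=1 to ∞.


lim(n→∞) 2n/(3n+4) = 2/3 = 2/3  (divide numerator and denominator by n)
lim aₙ = 2/3 ≠ 0 → series DIVERGES

Diverges (lim aₙ = 2/3 ≠ 0)


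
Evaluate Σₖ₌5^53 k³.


Σₖ₌5^53 k³ = [53·54/2]² − [4·5/2]²
= 2047761 − 100 = 2047661

Σk³ = 2047661


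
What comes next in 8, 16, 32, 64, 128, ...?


Pattern: geometric (r=2)
Terms: 8, 16, 32, 64, 128
Next term = 256

Next term = 256


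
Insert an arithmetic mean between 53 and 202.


AM = (53 + 202)/2 = 255/2 = 127.5

AM = 127.5


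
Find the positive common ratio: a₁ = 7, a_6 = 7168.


r^(n-1) = aₙ/a₁
r^5 = 7168/7 = 1024
r = 1024^(1/5)
= 4

r = 4


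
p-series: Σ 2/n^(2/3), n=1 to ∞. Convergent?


p-series test: Σ c/n^p converges if p > 1, diverges if p ≤ 1 (constant c > 0 doesn't affect convergence).
p = 2/3
2/3 ≤ 1 → DIVERGES

Diverges (p = 2/3 ≤ 1)


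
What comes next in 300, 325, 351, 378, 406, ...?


Pattern: triangular numbers: n(n+1)/2
Terms: 300, 325, 351, 378, 406
Next term = 435

Next term = 435


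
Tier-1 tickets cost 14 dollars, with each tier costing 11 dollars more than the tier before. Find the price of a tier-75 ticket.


aₙ = a₁ + (n-1)d
= 14 + (75-1)×11
= 14 + 814
= 828

a_75 = 828


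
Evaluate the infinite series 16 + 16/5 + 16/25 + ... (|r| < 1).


S∞ = a₁/(1-r) = 16/(1 - 1/5)
= 16/(4/5)
= 20

S∞ = 20


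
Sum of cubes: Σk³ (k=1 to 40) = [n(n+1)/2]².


n(n+1)/2 = 40×41/2 = 820
Σk³ = 820² = 672400

Σk³ = 672400


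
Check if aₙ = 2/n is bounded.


a₁ = 2, a₂ = 2/2, a₃ = 2/3, ...
0 < aₙ ≤ 2 for all n ≥ 1
Lower bound: 0, Upper bound: 2
The sequence IS bounded

Bounded (0 < aₙ ≤ 2)


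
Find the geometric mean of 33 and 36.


GM = √(33×36) = √1188 = 34.4674

GM = 34.4674


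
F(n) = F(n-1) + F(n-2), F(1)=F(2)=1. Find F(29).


Fibonacci sequence: 1, 1, 2, 3, 5, 8, 13, 21, 34, 55, 89, ...
F(29) = 514229

F(29) = 514229


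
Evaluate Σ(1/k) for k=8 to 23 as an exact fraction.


Σₖ₌8^23 1/k = 1/8 + 1/9 + 1/10 + ... + 1/23
= 679055651/594914320
≈ 1.1414

Sum = 679055651/594914320 ≈ 1.1414


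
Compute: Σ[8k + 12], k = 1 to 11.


Σ(8k+12) = 8·Σk + 12·n
= 8·66 + 12·11
= 528 + 132 = 660

Σ = 660


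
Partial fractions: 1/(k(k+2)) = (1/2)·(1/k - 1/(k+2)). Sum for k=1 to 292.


1/(k(k+2)) = (1/2)·(1/k - 1/(k+2)) (partial fractions)
Telescoping: Σ = (1/2)·(1 + 1/2 - 1/293 - 1/294) = 64313/86142

Sum = 64313/86142


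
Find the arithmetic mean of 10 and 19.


AM = (10 + 19)/2 = 29/2 = 14.5

AM = 14.5


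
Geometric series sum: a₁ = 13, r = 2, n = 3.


Sₙ = 13×(2^3 - 1)/(2 - 1)
= 13×(8 - 1)/1
= 13×7/1
= 91

S_3 = 91


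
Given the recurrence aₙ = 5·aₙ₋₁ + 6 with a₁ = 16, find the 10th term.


Computing step by step:
a_1 = 16
a_2 = 86
a_3 = 436
a_4 = 2186
a_5 = 10936
a_6 = 54686
a_7 = 273436
a_8 = 1367186
a_9 = 6835936
a_10 = 34179686


a_10 = 34179686


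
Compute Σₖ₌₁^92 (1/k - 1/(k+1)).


Telescoping: adjacent terms cancel.
= 1/1 - 1/93
= 1 - 1/93 = 92/93

Sum = 92/93


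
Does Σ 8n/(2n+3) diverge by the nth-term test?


lim(n→∞) 8n/(2n+3) = 8/2 = 4  (divide numerator and denominator by n)
lim aₙ = 4 ≠ 0 → series DIVERGES

Diverges (lim aₙ = 4 ≠ 0)


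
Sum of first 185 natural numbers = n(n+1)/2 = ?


n(n+1)/2 = 185×186/2 = 34410/2 = 17205

Σk = 17205


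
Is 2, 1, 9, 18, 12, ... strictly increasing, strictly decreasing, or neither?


Differences: -1, 8, 9, -6
Difference at position 2 is +8 (> 0) but position 1 is -1 (< 0) — sequence both rises and falls
→ NOT monotonic

Not monotonic


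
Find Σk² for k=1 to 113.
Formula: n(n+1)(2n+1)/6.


n = 113
n(n+1)(2n+1)/6 = 113×114×227/6
= 2924214/6 = 487369

Σk² = 487369


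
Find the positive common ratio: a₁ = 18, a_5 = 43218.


r^(n-1) = aₙ/a₁
r^4 = 43218/18 = 2401
r = 2401^(1/4)
= ±7; taking r > 0 gives r = 7

r = 7


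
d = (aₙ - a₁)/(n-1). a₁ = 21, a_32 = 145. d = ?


d = (aₙ - a₁)/(n-1)
= (145 - 21)/(32-1)
= 124/31 = 4

d = 4


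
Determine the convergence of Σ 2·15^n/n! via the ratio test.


aₙ = 2·15^n/n!
a_{n+1}/aₙ = 15^(n+1)/(n+1)! × n!/15^n  (constant 2 cancels)
= 15/(n+1)
L = lim(n→∞) 15/(n+1) = 0
L < 1 → series CONVERGES

Converges (ratio test: L = 0 < 1)


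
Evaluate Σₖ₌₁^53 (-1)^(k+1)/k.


S = 1 - 1/2 + 1/3 - 1/4 + 1/5 - 1/6 + 1/7 - 1/8 ± ...
= 0.7025
(Full series converges to +ln(2) ≈ +0.6931)

S_53 = 0.7025


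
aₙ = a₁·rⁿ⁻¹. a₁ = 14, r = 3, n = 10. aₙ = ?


aₙ = a₁·r^(n-1)
= 14×3^9
= 14×19683
= 275562

a_10 = 275562


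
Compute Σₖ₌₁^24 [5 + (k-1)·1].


aₙ = 5 + (24-1)×1 = 28
Sₙ = n(a₁+aₙ)/2 = 24×(5+28)/2
= 24×33/2 = 396

S_24 = 396


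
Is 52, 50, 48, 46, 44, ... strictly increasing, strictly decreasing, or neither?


Differences: -2, -2, -2, -2
All differences < 0 → strictly DECREASING

Monotonically decreasing


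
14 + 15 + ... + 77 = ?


Σₖ₌14^77 k = Σₖ₌₁^77 k − Σₖ₌₁^13 k
= 77·78/2 − 13·14/2
= 3003 − 91 = 2912

Σk = 2912


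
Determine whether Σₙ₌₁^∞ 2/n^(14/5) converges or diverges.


p-series test: Σ c/n^p converges if p > 1, diverges if p ≤ 1 (constant c > 0 doesn't affect convergence).
p = 14/5
14/5 > 1 → CONVERGES

Converges (p = 14/5 > 1)


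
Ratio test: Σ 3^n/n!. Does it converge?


aₙ = 3^n/n!
a_{n+1}/aₙ = 3^(n+1)/(n+1)! × n!/3^n
= 3/(n+1)
L = lim(n→∞) 3/(n+1) = 0
L < 1 → series CONVERGES

Converges (ratio test: L = 0 < 1)


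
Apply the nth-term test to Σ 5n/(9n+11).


lim(n→∞) 5n/(9n+11) = 5/9 = 5/9  (divide numerator and denominator by n)
lim aₙ = 5/9 ≠ 0 → series DIVERGES

Diverges (lim aₙ = 5/9 ≠ 0)


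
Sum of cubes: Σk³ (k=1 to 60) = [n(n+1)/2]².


n(n+1)/2 = 60×61/2 = 1830
Σk³ = 1830² = 3348900

Σk³ = 3348900


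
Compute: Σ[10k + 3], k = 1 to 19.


Σ(10k+3) = 10·Σk + 3·n
= 10·190 + 3·19
= 1900 + 57 = 1957

Σ = 1957


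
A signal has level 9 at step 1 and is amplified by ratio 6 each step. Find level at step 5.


aₙ = a₁·r^(n-1)
= 9×6^4
= 9×1296
= 11664

a_5 = 11664


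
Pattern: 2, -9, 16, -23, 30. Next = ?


Pattern: alternating sign, magnitude arithmetic (d=7)
Terms: 2, -9, 16, -23, 30
Next term = -37

Next term = -37


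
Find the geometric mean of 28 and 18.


GM = √(28×18) = √504 = 22.4499

GM = 22.4499


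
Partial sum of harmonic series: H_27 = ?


H_27 = 1/1 + 1/2 + 1/3 + ... + 1/27
= 312536252003/80313433200
≈ 3.8915

H_27 = 312536252003/80313433200 ≈ 3.8915


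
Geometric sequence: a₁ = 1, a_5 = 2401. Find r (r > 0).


r^(n-1) = aₙ/a₁
r^4 = 2401/1 = 2401
r = 2401^(1/4)
= ±7; taking r > 0 gives r = 7

r = 7


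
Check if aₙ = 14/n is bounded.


a₁ = 14, a₂ = 14/2, a₃ = 14/3, ...
0 < aₙ ≤ 14 for all n ≥ 1
Lower bound: 0, Upper bound: 14
The sequence IS bounded

Bounded (0 < aₙ ≤ 14)


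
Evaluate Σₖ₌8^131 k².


Σₖ₌8^131 k² = Σₖ₌₁^131 k² − Σₖ₌₁^7 k²
= 131·132·263/6 − 7·8·15/6
= 757966 − 140 = 757826

Σk² = 757826


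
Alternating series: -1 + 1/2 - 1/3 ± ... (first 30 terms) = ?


S = -1 + 1/2 - 1/3 + 1/4 - 1/5 + 1/6 - 1/7 + 1/8 ± ...
= -0.6768
(Full series converges to -ln(2) ≈ -0.6931)

S_30 = -0.6768


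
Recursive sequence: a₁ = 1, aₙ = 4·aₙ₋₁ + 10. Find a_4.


Computing step by step:
a_1 = 1
a_2 = 14
a_3 = 66
a_4 = 274


a_4 = 274


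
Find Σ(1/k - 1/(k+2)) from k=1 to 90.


Telescoping with gap 2: two head and two tail terms survive.
= (1 + 1/2) - (1/91 + 1/92)
= 3/2 - 1/91 - 1/92 = 12375/8372

Sum = 12375/8372


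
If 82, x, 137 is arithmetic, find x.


AM = (82 + 137)/2 = 219/2 = 109.5

AM = 109.5


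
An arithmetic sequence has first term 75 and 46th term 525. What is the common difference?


d = (aₙ - a₁)/(n-1)
= (525 - 75)/(46-1)
= 450/45 = 10

d = 10


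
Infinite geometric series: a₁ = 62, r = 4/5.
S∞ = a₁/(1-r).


S∞ = a₁/(1-r) = 62/(1 - 4/5)
= 62/(1/5)
= 310

S∞ = 310


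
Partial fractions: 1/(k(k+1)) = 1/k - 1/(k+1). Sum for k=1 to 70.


1/(k(k+1)) = 1/k - 1/(k+1) (partial fractions)
Telescoping: Σ = 1 - 1/71 = 70/71

Sum = 70/71


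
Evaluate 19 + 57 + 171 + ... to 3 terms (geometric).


Sₙ = 19×(3^3 - 1)/(3 - 1)
= 19×(27 - 1)/2
= 19×26/2
= 247

S_3 = 247


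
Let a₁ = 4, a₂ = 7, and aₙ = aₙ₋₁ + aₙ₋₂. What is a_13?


Computing iteratively: 4, 7, 11, 18, 29, 47, 76, 123, 199, 322, 521, 843, ...
a_13 = 1364

a_13 = 1364


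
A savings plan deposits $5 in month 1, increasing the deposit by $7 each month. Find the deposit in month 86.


aₙ = a₁ + (n-1)d
= 5 + (86-1)×7
= 5 + 595
= 600

a_86 = 600


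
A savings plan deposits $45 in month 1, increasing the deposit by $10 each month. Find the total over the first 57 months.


aₙ = 45 + (57-1)×10 = 605
Sₙ = n(a₁+aₙ)/2 = 57×(45+605)/2
= 57×650/2 = 18525

S_57 = 18525


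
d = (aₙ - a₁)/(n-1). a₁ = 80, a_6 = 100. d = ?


d = (aₙ - a₁)/(n-1)
= (100 - 80)/(6-1)
= 20/5 = 4

d = 4


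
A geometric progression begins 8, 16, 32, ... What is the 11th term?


aₙ = a₁·r^(n-1)
= 8×2^10
= 8×1024
= 8192

a_11 = 8192


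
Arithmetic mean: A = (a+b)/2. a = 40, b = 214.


AM = (40 + 214)/2 = 254/2 = 127

AM = 127


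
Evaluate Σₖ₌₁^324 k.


n(n+1)/2 = 324×325/2 = 105300/2 = 52650

Σk = 52650


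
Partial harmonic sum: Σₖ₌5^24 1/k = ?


Σₖ₌5^24 1/k = 1/5 + 1/6 + 1/7 + ... + 1/24
= 604180055/356948592
≈ 1.6926

Sum = 604180055/356948592 ≈ 1.6926


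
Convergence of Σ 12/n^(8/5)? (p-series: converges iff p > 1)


p-series test: Σ c/n^p converges if p > 1, diverges if p ≤ 1 (constant c > 0 doesn't affect convergence).
p = 8/5
8/5 > 1 → CONVERGES

Converges (p = 8/5 > 1)


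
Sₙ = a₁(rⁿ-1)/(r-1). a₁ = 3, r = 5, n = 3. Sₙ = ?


Sₙ = 3×(5^3 - 1)/(5 - 1)
= 3×(125 - 1)/4
= 3×124/4
= 93

S_3 = 93


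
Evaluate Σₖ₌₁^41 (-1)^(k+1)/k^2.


S = 1 - 1/4 + 1/9 - 1/16 + 1/25 - 1/36 + 1/49 - 1/64 ± ...
= 0.8228
(Full series converges to +π²/12 ≈ +0.8225)

S_41 = 0.8228


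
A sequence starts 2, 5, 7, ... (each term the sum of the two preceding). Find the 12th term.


Computing iteratively: 2, 5, 7, 12, 19, 31, 50, 81, 131, 212, 343, 555
a_12 = 555

a_12 = 555


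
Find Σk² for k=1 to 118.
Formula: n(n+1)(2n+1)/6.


n = 118
n(n+1)(2n+1)/6 = 118×119×237/6
= 3327954/6 = 554659

Σk² = 554659


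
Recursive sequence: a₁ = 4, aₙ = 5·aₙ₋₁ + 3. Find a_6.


Computing step by step:
a_1 = 4
a_2 = 23
a_3 = 118
a_4 = 593
a_5 = 2968
a_6 = 14843


a_6 = 14843


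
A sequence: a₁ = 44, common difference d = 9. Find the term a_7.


aₙ = a₁ + (n-1)d
= 44 + (7-1)×9
= 44 + 54
= 98

a_7 = 98


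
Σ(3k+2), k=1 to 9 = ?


Σ(3k+2) = 3·Σk + 2·n
= 3·45 + 2·9
= 135 + 18 = 153

Σ = 153


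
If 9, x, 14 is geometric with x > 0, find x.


GM = √(9×14) = √126 = 11.225

GM = 11.225


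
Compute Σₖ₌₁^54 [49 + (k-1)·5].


aₙ = 49 + (54-1)×5 = 314
Sₙ = n(a₁+aₙ)/2 = 54×(49+314)/2
= 54×363/2 = 9801

S_54 = 9801


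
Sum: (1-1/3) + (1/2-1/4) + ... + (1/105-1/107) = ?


Telescoping with gap 2: two head and two tail terms survive.
= (1 + 1/2) - (1/106 + 1/107)
= 3/2 - 1/106 - 1/107 = 8400/5671

Sum = 8400/5671


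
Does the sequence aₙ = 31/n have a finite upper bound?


a₁ = 31, a₂ = 31/2, a₃ = 31/3, ...
0 < aₙ ≤ 31 for all n ≥ 1
Lower bound: 0, Upper bound: 31
The sequence IS bounded

Bounded (0 < aₙ ≤ 31)


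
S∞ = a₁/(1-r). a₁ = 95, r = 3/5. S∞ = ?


S∞ = a₁/(1-r) = 95/(1 - 3/5)
= 95/(2/5)
= 475/2

S∞ = 475/2


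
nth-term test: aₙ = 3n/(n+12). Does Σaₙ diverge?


lim(n→∞) 3n/(n+12) = 3/1 = 3  (divide numerator and denominator by n)
lim aₙ = 3 ≠ 0 → series DIVERGES

Diverges (lim aₙ = 3 ≠ 0)


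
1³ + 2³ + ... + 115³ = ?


n(n+1)/2 = 115×116/2 = 6670
Σk³ = 6670² = 44488900

Σk³ = 44488900


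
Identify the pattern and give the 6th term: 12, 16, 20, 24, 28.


Pattern: arithmetic (d=4)
Terms: 12, 16, 20, 24, 28
Next term = 32

Next term = 32


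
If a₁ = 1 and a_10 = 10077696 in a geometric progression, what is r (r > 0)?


r^(n-1) = aₙ/a₁
r^9 = 10077696/1 = 10077696
r = 10077696^(1/9)
= 6

r = 6


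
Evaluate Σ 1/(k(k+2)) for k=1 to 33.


1/(k(k+2)) = (1/2)·(1/k - 1/(k+2)) (partial fractions)
Telescoping: Σ = (1/2)·(1 + 1/2 - 1/34 - 1/35) = 429/595

Sum = 429/595


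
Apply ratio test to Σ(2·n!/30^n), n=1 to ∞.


aₙ = 2·n!/30^n
a_{n+1}/aₙ = (n+1)!/30^(n+1) × 30^n/n!  (constant 2 cancels)
= (n+1)/30
L = lim(n→∞) (n+1)/30 = ∞
L > 1 → series DIVERGES

Diverges (ratio test: L = ∞ > 1)


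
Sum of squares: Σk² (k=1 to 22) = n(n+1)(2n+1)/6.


n = 22
n(n+1)(2n+1)/6 = 22×23×45/6
= 22770/6 = 3795

Σk² = 3795


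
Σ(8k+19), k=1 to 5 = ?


Σ(8k+19) = 8·Σk + 19·n
= 8·15 + 19·5
= 120 + 95 = 215

Σ = 215


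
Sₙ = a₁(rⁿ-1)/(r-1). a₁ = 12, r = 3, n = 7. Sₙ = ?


Sₙ = 12×(3^7 - 1)/(3 - 1)
= 12×(2187 - 1)/2
= 12×2186/2
= 13116

S_7 = 13116


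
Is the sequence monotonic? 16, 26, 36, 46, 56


Differences: 10, 10, 10, 10
All differences > 0 → strictly INCREASING

Monotonically increasing


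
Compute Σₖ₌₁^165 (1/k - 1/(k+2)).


Telescoping with gap 2: two head and two tail terms survive.
= (1 + 1/2) - (1/166 + 1/167)
= 3/2 - 1/166 - 1/167 = 20625/13861

Sum = 20625/13861


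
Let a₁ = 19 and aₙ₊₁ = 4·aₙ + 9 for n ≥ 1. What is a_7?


Computing step by step:
a_1 = 19
a_2 = 85
a_3 = 349
a_4 = 1405
a_5 = 5629
a_6 = 22525
a_7 = 90109


a_7 = 90109


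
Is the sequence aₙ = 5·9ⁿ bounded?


aₙ = 5·9ⁿ → as n→∞, aₙ→∞ (since base 9 > 1)
No finite upper bound exists
The sequence is UNBOUNDED

Unbounded (aₙ → ∞ as n → ∞)


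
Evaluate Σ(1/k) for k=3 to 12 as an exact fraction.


Σₖ₌3^12 1/k = 1/3 + 1/4 + 1/5 + 1/6 + 1/7 + 1/8 + 1/9 + 1/10 + 1/11 + 1/12
= 44441/27720
≈ 1.6032

Sum = 44441/27720 ≈ 1.6032


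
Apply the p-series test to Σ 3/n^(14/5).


p-series test: Σ c/n^p converges if p > 1, diverges if p ≤ 1 (constant c > 0 doesn't affect convergence).
p = 14/5
14/5 > 1 → CONVERGES

Converges (p = 14/5 > 1)


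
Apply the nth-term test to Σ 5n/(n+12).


lim(n→∞) 5n/(n+12) = 5/1 = 5  (divide numerator and denominator by n)
lim aₙ = 5 ≠ 0 → series DIVERGES

Diverges (lim aₙ = 5 ≠ 0)


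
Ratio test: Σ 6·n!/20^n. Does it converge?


aₙ = 6·n!/20^n
a_{n+1}/aₙ = (n+1)!/20^(n+1) × 20^n/n!  (constant 6 cancels)
= (n+1)/20
L = lim(n→∞) (n+1)/20 = ∞
L > 1 → series DIVERGES

Diverges (ratio test: L = ∞ > 1)


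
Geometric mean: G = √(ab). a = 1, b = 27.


GM = √(1×27) = √27 = 5.1962

GM = 5.1962


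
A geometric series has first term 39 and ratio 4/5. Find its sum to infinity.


S∞ = a₁/(1-r) = 39/(1 - 4/5)
= 39/(1/5)
= 195

S∞ = 195


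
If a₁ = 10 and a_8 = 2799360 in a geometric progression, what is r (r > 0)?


r^(n-1) = aₙ/a₁
r^7 = 2799360/10 = 279936
r = 279936^(1/7)
= 6

r = 6


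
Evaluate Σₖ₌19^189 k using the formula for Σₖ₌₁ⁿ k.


Σₖ₌19^189 k = Σₖ₌₁^189 k − Σₖ₌₁^18 k
= 189·190/2 − 18·19/2
= 17955 − 171 = 17784

Σk = 17784


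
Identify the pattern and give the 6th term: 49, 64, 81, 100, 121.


Pattern: perfect squares: n²
Terms: 49, 64, 81, 100, 121
Next term = 144

Next term = 144


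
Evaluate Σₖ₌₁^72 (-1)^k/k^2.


S = -1 + 1/4 - 1/9 + 1/16 - 1/25 + 1/36 - 1/49 + 1/64 ± ...
= -0.8224
(Full series converges to -π²/12 ≈ -0.8225)

S_72 = -0.8224


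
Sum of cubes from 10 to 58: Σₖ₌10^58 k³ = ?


Σₖ₌10^58 k³ = [58·59/2]² − [9·10/2]²
= 2927521 − 2025 = 2925496

Σk³ = 2925496


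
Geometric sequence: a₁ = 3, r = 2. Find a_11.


aₙ = a₁·r^(n-1)
= 3×2^10
= 3×1024
= 3072

a_11 = 3072


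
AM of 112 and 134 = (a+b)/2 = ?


AM = (112 + 134)/2 = 246/2 = 123

AM = 123


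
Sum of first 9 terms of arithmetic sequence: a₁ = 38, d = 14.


aₙ = 38 + (9-1)×14 = 150
Sₙ = n(a₁+aₙ)/2 = 9×(38+150)/2
= 9×188/2 = 846

S_9 = 846


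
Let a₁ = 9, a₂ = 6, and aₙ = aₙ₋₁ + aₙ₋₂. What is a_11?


Computing iteratively: 9, 6, 15, 21, 36, 57, 93, 150, 243, 393, 636
a_11 = 636

a_11 = 636


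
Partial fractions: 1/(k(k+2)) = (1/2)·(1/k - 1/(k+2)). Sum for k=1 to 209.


1/(k(k+2)) = (1/2)·(1/k - 1/(k+2)) (partial fractions)
Telescoping: Σ = (1/2)·(1 + 1/2 - 1/210 - 1/211) = 16511/22155

Sum = 16511/22155


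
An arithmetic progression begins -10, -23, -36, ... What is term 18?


aₙ = a₁ + (n-1)d
= -10 + (18-1)×-13
= -10 - 221
= -231

a_18 = -231


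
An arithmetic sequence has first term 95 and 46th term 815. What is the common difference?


d = (aₙ - a₁)/(n-1)
= (815 - 95)/(46-1)
= 720/45 = 16

d = 16


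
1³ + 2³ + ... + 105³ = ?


n(n+1)/2 = 105×106/2 = 5565
Σk³ = 5565² = 30969225

Σk³ = 30969225


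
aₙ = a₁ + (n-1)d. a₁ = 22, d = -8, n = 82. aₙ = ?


aₙ = a₁ + (n-1)d
= 22 + (82-1)×-8
= 22 - 648
= -626

a_82 = -626


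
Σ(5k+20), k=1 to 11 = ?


Σ(5k+20) = 5·Σk + 20·n
= 5·66 + 20·11
= 330 + 220 = 550

Σ = 550


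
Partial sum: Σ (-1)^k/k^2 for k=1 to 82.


S = -1 + 1/4 - 1/9 + 1/16 - 1/25 + 1/36 - 1/49 + 1/64 ± ...
= -0.8224
(Full series converges to -π²/12 ≈ -0.8225)

S_82 = -0.8224


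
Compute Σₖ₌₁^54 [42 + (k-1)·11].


aₙ = 42 + (54-1)×11 = 625
Sₙ = n(a₁+aₙ)/2 = 54×(42+625)/2
= 54×667/2 = 18009

S_54 = 18009


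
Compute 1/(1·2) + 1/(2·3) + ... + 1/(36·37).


1/(k(k+1)) = 1/k - 1/(k+1) (partial fractions)
Telescoping: Σ = 1 - 1/37 = 36/37

Sum = 36/37


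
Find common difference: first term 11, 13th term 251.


d = (aₙ - a₁)/(n-1)
= (251 - 11)/(13-1)
= 240/12 = 20

d = 20


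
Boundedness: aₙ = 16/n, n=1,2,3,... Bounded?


a₁ = 16, a₂ = 16/2, a₃ = 16/3, ...
0 < aₙ ≤ 16 for all n ≥ 1
Lower bound: 0, Upper bound: 16
The sequence IS bounded

Bounded (0 < aₙ ≤ 16)


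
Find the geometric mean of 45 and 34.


GM = √(45×34) = √1530 = 39.1152

GM = 39.1152


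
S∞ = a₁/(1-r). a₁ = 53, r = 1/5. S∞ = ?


S∞ = a₁/(1-r) = 53/(1 - 1/5)
= 53/(4/5)
= 265/4

S∞ = 265/4


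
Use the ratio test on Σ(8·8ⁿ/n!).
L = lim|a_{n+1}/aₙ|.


aₙ = 8·8^n/n!
a_{n+1}/aₙ = 8^(n+1)/(n+1)! × n!/8^n  (constant 8 cancels)
= 8/(n+1)
L = lim(n→∞) 8/(n+1) = 0
L < 1 → series CONVERGES

Converges (ratio test: L = 0 < 1)


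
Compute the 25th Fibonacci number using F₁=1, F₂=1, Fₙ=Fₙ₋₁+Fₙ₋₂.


Fibonacci sequence: 1, 1, 2, 3, 5, 8, 13, 21, 34, 55, 89, ...
F(25) = 75025

F(25) = 75025


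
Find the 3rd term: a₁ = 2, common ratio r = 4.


aₙ = a₁·r^(n-1)
= 2×4^2
= 2×16
= 32

a_3 = 32


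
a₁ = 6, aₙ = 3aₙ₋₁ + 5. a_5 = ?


Computing step by step:
a_1 = 6
a_2 = 23
a_3 = 74
a_4 = 227
a_5 = 686


a_5 = 686


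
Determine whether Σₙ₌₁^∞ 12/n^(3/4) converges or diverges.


p-series test: Σ c/n^p converges if p > 1, diverges if p ≤ 1 (constant c > 0 doesn't affect convergence).
p = 3/4
3/4 ≤ 1 → DIVERGES

Diverges (p = 3/4 ≤ 1)


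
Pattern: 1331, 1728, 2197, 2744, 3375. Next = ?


Pattern: perfect cubes: n³
Terms: 1331, 1728, 2197, 2744, 3375
Next term = 4096

Next term = 4096


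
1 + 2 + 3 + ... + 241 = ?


n(n+1)/2 = 241×242/2 = 58322/2 = 29161

Σk = 29161


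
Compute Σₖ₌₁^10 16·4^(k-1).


Sₙ = 16×(4^10 - 1)/(4 - 1)
= 16×(1048576 - 1)/3
= 16×1048575/3
= 5592400

S_10 = 5592400


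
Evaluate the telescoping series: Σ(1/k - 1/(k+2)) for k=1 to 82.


Telescoping with gap 2: two head and two tail terms survive.
= (1 + 1/2) - (1/83 + 1/84)
= 3/2 - 1/83 - 1/84 = 10291/6972

Sum = 10291/6972


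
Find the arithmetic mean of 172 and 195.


AM = (172 + 195)/2 = 367/2 = 183.5

AM = 183.5


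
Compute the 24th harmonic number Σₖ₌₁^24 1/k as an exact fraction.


H_24 = 1/1 + 1/2 + 1/3 + ... + 1/24
= 1347822955/356948592
≈ 3.776

H_24 = 1347822955/356948592 ≈ 3.776


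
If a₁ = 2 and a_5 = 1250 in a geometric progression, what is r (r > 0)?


r^(n-1) = aₙ/a₁
r^4 = 1250/2 = 625
r = 625^(1/4)
= ±5; taking r > 0 gives r = 5

r = 5


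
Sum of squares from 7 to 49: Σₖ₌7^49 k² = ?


Σₖ₌7^49 k² = Σₖ₌₁^49 k² − Σₖ₌₁^6 k²
= 49·50·99/6 − 6·7·13/6
= 40425 − 91 = 40334

Σk² = 40334


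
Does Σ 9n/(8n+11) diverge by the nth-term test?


lim(n→∞) 9n/(8n+11) = 9/8 = 9/8  (divide numerator and denominator by n)
lim aₙ = 9/8 ≠ 0 → series DIVERGES

Diverges (lim aₙ = 9/8 ≠ 0)


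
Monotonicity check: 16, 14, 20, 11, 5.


Differences: -2, 6, -9, -6
Difference at position 2 is +6 (> 0) but position 1 is -2 (< 0) — sequence both rises and falls
→ NOT monotonic

Not monotonic


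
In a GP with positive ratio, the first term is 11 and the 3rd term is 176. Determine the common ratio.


r^(n-1) = aₙ/a₁
r^2 = 176/11 = 16
r = 16^(1/2)
= ±4; taking r > 0 gives r = 4

r = 4


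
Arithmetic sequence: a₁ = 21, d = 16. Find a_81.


aₙ = a₁ + (n-1)d
= 21 + (81-1)×16
= 21 + 1280
= 1301

a_81 = 1301


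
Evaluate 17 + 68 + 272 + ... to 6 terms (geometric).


Sₙ = 17×(4^6 - 1)/(4 - 1)
= 17×(4096 - 1)/3
= 17×4095/3
= 23205

S_6 = 23205


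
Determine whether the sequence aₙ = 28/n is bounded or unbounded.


a₁ = 28, a₂ = 28/2, a₃ = 28/3, ...
0 < aₙ ≤ 28 for all n ≥ 1
Lower bound: 0, Upper bound: 28
The sequence IS bounded

Bounded (0 < aₙ ≤ 28)


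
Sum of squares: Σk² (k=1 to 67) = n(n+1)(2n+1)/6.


n = 67
n(n+1)(2n+1)/6 = 67×68×135/6
= 615060/6 = 102510

Σk² = 102510


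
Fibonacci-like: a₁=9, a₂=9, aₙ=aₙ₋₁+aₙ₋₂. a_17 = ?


Computing iteratively: 9, 9, 18, 27, 45, 72, 117, 189, 306, 495, 801, 1296, ...
a_17 = 14373

a_17 = 14373


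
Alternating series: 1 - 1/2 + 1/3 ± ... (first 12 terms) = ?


S = 1 - 1/2 + 1/3 - 1/4 + 1/5 - 1/6 + 1/7 - 1/8 ± ...
= 0.6532
(Full series converges to +ln(2) ≈ +0.6931)

S_12 = 0.6532


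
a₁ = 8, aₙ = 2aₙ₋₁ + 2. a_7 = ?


Computing step by step:
a_1 = 8
a_2 = 18
a_3 = 38
a_4 = 78
a_5 = 158
a_6 = 318
a_7 = 638


a_7 = 638


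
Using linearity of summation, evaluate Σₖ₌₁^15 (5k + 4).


Σ(5k+4) = 5·Σk + 4·n
= 5·120 + 4·15
= 600 + 60 = 660

Σ = 660


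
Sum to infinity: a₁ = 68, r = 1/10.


S∞ = a₁/(1-r) = 68/(1 - 1/10)
= 68/(9/10)
= 680/9

S∞ = 680/9


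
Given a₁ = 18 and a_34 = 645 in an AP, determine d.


d = (aₙ - a₁)/(n-1)
= (645 - 18)/(34-1)
= 627/33 = 19

d = 19


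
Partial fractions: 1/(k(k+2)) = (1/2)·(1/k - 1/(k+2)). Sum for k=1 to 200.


1/(k(k+2)) = (1/2)·(1/k - 1/(k+2)) (partial fractions)
Telescoping: Σ = (1/2)·(1 + 1/2 - 1/201 - 1/202) = 15125/20301

Sum = 15125/20301


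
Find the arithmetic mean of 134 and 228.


AM = (134 + 228)/2 = 362/2 = 181

AM = 181


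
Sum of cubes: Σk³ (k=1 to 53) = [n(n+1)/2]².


n(n+1)/2 = 53×54/2 = 1431
Σk³ = 1431² = 2047761

Σk³ = 2047761


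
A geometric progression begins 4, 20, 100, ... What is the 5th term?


aₙ = a₁·r^(n-1)
= 4×5^4
= 4×625
= 2500

a_5 = 2500


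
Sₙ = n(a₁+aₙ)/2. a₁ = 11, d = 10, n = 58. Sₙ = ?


aₙ = 11 + (58-1)×10 = 581
Sₙ = n(a₁+aₙ)/2 = 58×(11+581)/2
= 58×592/2 = 17168

S_58 = 17168


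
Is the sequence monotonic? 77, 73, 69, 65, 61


Differences: -4, -4, -4, -4
All differences < 0 → strictly DECREASING

Monotonically decreasing


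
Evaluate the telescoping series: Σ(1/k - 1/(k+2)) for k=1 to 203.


Telescoping with gap 2: two head and two tail terms survive.
= (1 + 1/2) - (1/204 + 1/205)
= 3/2 - 1/204 - 1/205 = 62321/41820

Sum = 62321/41820


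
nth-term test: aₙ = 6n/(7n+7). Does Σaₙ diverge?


lim(n→∞) 6n/(7n+7) = 6/7 = 6/7  (divide numerator and denominator by n)
lim aₙ = 6/7 ≠ 0 → series DIVERGES

Diverges (lim aₙ = 6/7 ≠ 0)


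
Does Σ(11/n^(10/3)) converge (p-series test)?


p-series test: Σ c/n^p converges if p > 1, diverges if p ≤ 1 (constant c > 0 doesn't affect convergence).
p = 10/3
10/3 > 1 → CONVERGES

Converges (p = 10/3 > 1)


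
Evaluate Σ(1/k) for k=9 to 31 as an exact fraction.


Σₖ₌9^31 1/k = 1/9 + 1/10 + 1/11 + ... + 1/31
= 94540143454447/72201776446800
≈ 1.3094

Sum = 94540143454447/72201776446800 ≈ 1.3094


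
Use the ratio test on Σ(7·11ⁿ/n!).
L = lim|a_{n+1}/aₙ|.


aₙ = 7·11^n/n!
a_{n+1}/aₙ = 11^(n+1)/(n+1)! × n!/11^n  (constant 7 cancels)
= 11/(n+1)
L = lim(n→∞) 11/(n+1) = 0
L < 1 → series CONVERGES

Converges (ratio test: L = 0 < 1)


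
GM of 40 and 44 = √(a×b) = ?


GM = √(40×44) = √1760 = 41.9524

GM = 41.9524


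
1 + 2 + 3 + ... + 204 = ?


n(n+1)/2 = 204×205/2 = 41820/2 = 20910

Σk = 20910


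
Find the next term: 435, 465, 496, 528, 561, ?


Pattern: triangular numbers: n(n+1)/2
Terms: 435, 465, 496, 528, 561
Next term = 595

Next term = 595


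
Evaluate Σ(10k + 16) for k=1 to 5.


Σ(10k+16) = 10·Σk + 16·n
= 10·15 + 16·5
= 150 + 80 = 230

Σ = 230


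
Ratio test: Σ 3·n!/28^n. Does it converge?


aₙ = 3·n!/28^n
a_{n+1}/aₙ = (n+1)!/28^(n+1) × 28^n/n!  (constant 3 cancels)
= (n+1)/28
L = lim(n→∞) (n+1)/28 = ∞
L > 1 → series DIVERGES

Diverges (ratio test: L = ∞ > 1)


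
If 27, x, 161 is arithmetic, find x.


AM = (27 + 161)/2 = 188/2 = 94

AM = 94


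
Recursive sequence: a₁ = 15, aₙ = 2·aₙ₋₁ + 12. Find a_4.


Computing step by step:
a_1 = 15
a_2 = 42
a_3 = 96
a_4 = 204


a_4 = 204


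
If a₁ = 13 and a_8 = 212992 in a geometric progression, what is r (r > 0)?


r^(n-1) = aₙ/a₁
r^7 = 212992/13 = 16384
r = 16384^(1/7)
= 4

r = 4


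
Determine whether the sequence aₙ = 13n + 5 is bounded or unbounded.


aₙ = 13n + 5 → as n→∞, aₙ→∞
No finite upper bound exists
The sequence is UNBOUNDED

Unbounded (aₙ → ∞ as n → ∞)


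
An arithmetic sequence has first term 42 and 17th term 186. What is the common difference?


d = (aₙ - a₁)/(n-1)
= (186 - 42)/(17-1)
= 144/16 = 9

d = 9


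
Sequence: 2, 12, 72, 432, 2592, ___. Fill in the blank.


Pattern: geometric (r=6)
Terms: 2, 12, 72, 432, 2592
Next term = 15552

Next term = 15552


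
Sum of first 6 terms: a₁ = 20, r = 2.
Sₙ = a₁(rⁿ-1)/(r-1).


Sₙ = 20×(2^6 - 1)/(2 - 1)
= 20×(64 - 1)/1
= 20×63/1
= 1260

S_6 = 1260


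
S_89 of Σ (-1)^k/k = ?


S = -1 + 1/2 - 1/3 + 1/4 - 1/5 + 1/6 - 1/7 + 1/8 ± ...
= -0.6987
(Full series converges to -ln(2) ≈ -0.6931)

S_89 = -0.6987


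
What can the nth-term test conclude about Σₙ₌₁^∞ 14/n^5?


lim(n→∞) 14/n^5 = 0
lim aₙ = 0 → nth-term test is INCONCLUSIVE
(Need other tests; this is actually a convergent p-series with p=5 > 1)

Inconclusive (lim aₙ = 0; need another test)


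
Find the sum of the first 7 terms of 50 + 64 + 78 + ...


aₙ = 50 + (7-1)×14 = 134
Sₙ = n(a₁+aₙ)/2 = 7×(50+134)/2
= 7×184/2 = 644

S_7 = 644


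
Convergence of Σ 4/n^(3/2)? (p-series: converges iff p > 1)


p-series test: Σ c/n^p converges if p > 1, diverges if p ≤ 1 (constant c > 0 doesn't affect convergence).
p = 3/2
3/2 > 1 → CONVERGES

Converges (p = 3/2 > 1)


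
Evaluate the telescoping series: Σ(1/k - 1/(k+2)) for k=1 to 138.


Telescoping with gap 2: two head and two tail terms survive.
= (1 + 1/2) - (1/139 + 1/140)
= 3/2 - 1/139 - 1/140 = 28911/19460

Sum = 28911/19460


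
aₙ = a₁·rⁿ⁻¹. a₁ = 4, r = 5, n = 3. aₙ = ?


aₙ = a₁·r^(n-1)
= 4×5^2
= 4×25
= 100

a_3 = 100


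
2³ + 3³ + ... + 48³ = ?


Σₖ₌2^48 k³ = [48·49/2]² − [1·2/2]²
= 1382976 − 1 = 1382975

Σk³ = 1382975


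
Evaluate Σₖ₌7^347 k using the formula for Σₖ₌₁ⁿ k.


Σₖ₌7^347 k = Σₖ₌₁^347 k − Σₖ₌₁^6 k
= 347·348/2 − 6·7/2
= 60378 − 21 = 60357

Σk = 60357


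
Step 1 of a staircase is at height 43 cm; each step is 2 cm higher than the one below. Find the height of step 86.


aₙ = a₁ + (n-1)d
= 43 + (86-1)×2
= 43 + 170
= 213

a_86 = 213


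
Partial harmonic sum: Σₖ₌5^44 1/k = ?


Σₖ₌5^44 1/k = 1/5 + 1/6 + 1/7 + ... + 1/44
= 3080733578426640787/1345655451257488800
≈ 2.2894

Sum = 3080733578426640787/1345655451257488800 ≈ 2.2894


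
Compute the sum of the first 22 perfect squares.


n = 22
n(n+1)(2n+1)/6 = 22×23×45/6
= 22770/6 = 3795

Σk² = 3795


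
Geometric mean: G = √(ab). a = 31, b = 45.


GM = √(31×45) = √1395 = 37.3497

GM = 37.3497


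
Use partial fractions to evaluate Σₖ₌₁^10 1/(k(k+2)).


1/(k(k+2)) = (1/2)·(1/k - 1/(k+2)) (partial fractions)
Telescoping: Σ = (1/2)·(1 + 1/2 - 1/11 - 1/12) = 175/264

Sum = 175/264


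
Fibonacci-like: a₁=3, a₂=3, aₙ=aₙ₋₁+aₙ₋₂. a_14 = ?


Computing iteratively: 3, 3, 6, 9, 15, 24, 39, 63, 102, 165, 267, 432, ...
a_14 = 1131

a_14 = 1131


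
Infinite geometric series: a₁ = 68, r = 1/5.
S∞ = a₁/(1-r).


S∞ = a₁/(1-r) = 68/(1 - 1/5)
= 68/(4/5)
= 85

S∞ = 85


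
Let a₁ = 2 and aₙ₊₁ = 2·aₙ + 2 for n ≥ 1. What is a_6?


Computing step by step:
a_1 = 2
a_2 = 6
a_3 = 14
a_4 = 30
a_5 = 62
a_6 = 126


a_6 = 126


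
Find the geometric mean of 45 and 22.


GM = √(45×22) = √990 = 31.4643

GM = 31.4643


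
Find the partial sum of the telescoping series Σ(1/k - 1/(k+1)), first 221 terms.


Telescoping: adjacent terms cancel.
= 1/1 - 1/222
= 1 - 1/222 = 221/222

Sum = 221/222


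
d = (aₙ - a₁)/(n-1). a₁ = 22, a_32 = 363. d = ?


d = (aₙ - a₁)/(n-1)
= (363 - 22)/(32-1)
= 341/31 = 11

d = 11


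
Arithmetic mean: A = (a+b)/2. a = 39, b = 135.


AM = (39 + 135)/2 = 174/2 = 87

AM = 87


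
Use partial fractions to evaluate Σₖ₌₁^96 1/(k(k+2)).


1/(k(k+2)) = (1/2)·(1/k - 1/(k+2)) (partial fractions)
Telescoping: Σ = (1/2)·(1 + 1/2 - 1/97 - 1/98) = 3516/4753

Sum = 3516/4753


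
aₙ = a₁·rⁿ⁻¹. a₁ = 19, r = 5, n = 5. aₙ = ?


aₙ = a₁·r^(n-1)
= 19×5^4
= 19×625
= 11875

a_5 = 11875


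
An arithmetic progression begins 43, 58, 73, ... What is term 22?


aₙ = a₁ + (n-1)d
= 43 + (22-1)×15
= 43 + 315
= 358

a_22 = 358


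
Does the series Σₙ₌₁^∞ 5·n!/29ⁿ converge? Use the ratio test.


aₙ = 5·n!/29^n
a_{n+1}/aₙ = (n+1)!/29^(n+1) × 29^n/n!  (constant 5 cancels)
= (n+1)/29
L = lim(n→∞) (n+1)/29 = ∞
L > 1 → series DIVERGES

Diverges (ratio test: L = ∞ > 1)


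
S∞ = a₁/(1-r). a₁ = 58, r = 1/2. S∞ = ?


S∞ = a₁/(1-r) = 58/(1 - 1/2)
= 58/(1/2)
= 116

S∞ = 116


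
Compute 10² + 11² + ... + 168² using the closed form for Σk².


Σₖ₌10^168 k² = Σₖ₌₁^168 k² − Σₖ₌₁^9 k²
= 168·169·337/6 − 9·10·19/6
= 1594684 − 285 = 1594399

Σk² = 1594399


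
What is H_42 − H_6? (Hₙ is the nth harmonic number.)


Σₖ₌7^42 1/k = 1/7 + 1/8 + 1/9 + ... + 1/42
= 5339216043075299/2844937529085600
≈ 1.8767

Sum = 5339216043075299/2844937529085600 ≈ 1.8767


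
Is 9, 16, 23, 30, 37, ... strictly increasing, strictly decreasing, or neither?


Differences: 7, 7, 7, 7
All differences > 0 → strictly INCREASING

Monotonically increasing


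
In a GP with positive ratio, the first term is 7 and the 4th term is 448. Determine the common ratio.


r^(n-1) = aₙ/a₁
r^3 = 448/7 = 64
r = 64^(1/3)
= 4

r = 4


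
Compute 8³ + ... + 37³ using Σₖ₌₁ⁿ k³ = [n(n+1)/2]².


Σₖ₌8^37 k³ = [37·38/2]² − [7·8/2]²
= 494209 − 784 = 493425

Σk³ = 493425


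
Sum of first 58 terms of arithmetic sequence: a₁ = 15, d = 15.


aₙ = 15 + (58-1)×15 = 870
Sₙ = n(a₁+aₙ)/2 = 58×(15+870)/2
= 58×885/2 = 25665

S_58 = 25665


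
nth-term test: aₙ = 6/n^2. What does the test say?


lim(n→∞) 6/n^2 = 0
lim aₙ = 0 → nth-term test is INCONCLUSIVE
(Need other tests; this is actually a convergent p-series with p=2 > 1)

Inconclusive (lim aₙ = 0; need another test)


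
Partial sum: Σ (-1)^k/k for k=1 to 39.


S = -1 + 1/2 - 1/3 + 1/4 - 1/5 + 1/6 - 1/7 + 1/8 ± ...
= -0.7058
(Full series converges to -ln(2) ≈ -0.6931)

S_39 = -0.7058


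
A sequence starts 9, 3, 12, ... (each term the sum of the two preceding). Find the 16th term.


Computing iteratively: 9, 3, 12, 15, 27, 42, 69, 111, 180, 291, 471, 762, ...
a_16 = 5223

a_16 = 5223


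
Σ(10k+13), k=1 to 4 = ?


Σ(10k+13) = 10·Σk + 13·n
= 10·10 + 13·4
= 100 + 52 = 152

Σ = 152


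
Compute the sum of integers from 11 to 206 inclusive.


Σₖ₌11^206 k = Σₖ₌₁^206 k − Σₖ₌₁^10 k
= 206·207/2 − 10·11/2
= 21321 − 55 = 21266

Σk = 21266


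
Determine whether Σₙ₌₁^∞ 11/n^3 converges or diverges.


p-series test: Σ c/n^p converges if p > 1, diverges if p ≤ 1 (constant c > 0 doesn't affect convergence).
p = 3
3 > 1 → CONVERGES

Converges (p = 3 > 1)


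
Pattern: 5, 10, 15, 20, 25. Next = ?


Pattern: arithmetic (d=5)
Terms: 5, 10, 15, 20, 25
Next term = 30

Next term = 30


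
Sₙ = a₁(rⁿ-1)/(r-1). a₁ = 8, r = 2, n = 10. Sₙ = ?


Sₙ = 8×(2^10 - 1)/(2 - 1)
= 8×(1024 - 1)/1
= 8×1023/1
= 8184

S_10 = 8184


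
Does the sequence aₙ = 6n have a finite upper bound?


aₙ = 6n → as n→∞, aₙ→∞
No finite upper bound exists
The sequence is UNBOUNDED

Unbounded (aₙ → ∞ as n → ∞)


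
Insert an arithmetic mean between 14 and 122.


AM = (14 + 122)/2 = 136/2 = 68

AM = 68


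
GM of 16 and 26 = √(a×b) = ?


GM = √(16×26) = √416 = 20.3961

GM = 20.3961


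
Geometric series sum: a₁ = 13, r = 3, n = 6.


Sₙ = 13×(3^6 - 1)/(3 - 1)
= 13×(729 - 1)/2
= 13×728/2
= 4732

S_6 = 4732


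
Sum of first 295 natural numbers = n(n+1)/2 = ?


n(n+1)/2 = 295×296/2 = 87320/2 = 43660

Σk = 43660


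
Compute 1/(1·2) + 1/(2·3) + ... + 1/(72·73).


1/(k(k+1)) = 1/k - 1/(k+1) (partial fractions)
Telescoping: Σ = 1 - 1/73 = 72/73

Sum = 72/73


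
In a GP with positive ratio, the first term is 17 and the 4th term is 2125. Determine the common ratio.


r^(n-1) = aₙ/a₁
r^3 = 2125/17 = 125
r = 125^(1/3)
= 5

r = 5


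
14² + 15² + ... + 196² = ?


Σₖ₌14^196 k² = Σₖ₌₁^196 k² − Σₖ₌₁^13 k²
= 196·197·393/6 − 13·14·27/6
= 2529086 − 819 = 2528267

Σk² = 2528267


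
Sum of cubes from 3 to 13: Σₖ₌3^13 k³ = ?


Σₖ₌3^13 k³ = [13·14/2]² − [2·3/2]²
= 8281 − 9 = 8272

Σk³ = 8272


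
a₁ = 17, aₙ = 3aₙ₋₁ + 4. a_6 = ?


Computing step by step:
a_1 = 17
a_2 = 55
a_3 = 169
a_4 = 511
a_5 = 1537
a_6 = 4615


a_6 = 4615


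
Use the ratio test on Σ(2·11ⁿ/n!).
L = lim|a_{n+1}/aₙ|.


aₙ = 2·11^n/n!
a_{n+1}/aₙ = 11^(n+1)/(n+1)! × n!/11^n  (constant 2 cancels)
= 11/(n+1)
L = lim(n→∞) 11/(n+1) = 0
L < 1 → series CONVERGES

Converges (ratio test: L = 0 < 1)
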